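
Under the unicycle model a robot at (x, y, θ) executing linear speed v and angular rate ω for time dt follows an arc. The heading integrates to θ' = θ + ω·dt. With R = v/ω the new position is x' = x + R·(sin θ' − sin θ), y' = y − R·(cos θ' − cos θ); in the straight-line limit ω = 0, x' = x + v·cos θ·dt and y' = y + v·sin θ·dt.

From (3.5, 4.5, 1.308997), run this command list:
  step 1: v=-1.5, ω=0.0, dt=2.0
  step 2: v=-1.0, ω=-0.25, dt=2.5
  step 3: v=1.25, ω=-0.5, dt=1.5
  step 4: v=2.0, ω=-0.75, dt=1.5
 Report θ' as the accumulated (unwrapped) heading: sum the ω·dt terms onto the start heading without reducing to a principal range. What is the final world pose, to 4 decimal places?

step 1: θ'=1.3090 (straight) → pose (2.7235, 1.6022, 1.3090)
step 2: θ'=0.6840 (R=4.0000) → pose (1.3874, -0.4627, 0.6840)
step 3: θ'=-0.0660 (R=-2.5000) → pose (3.1321, 0.0942, -0.0660)
step 4: θ'=-1.1910 (R=-2.6667) → pose (5.4328, -1.5780, -1.1910)

(5.4328, -1.5780, -1.1910)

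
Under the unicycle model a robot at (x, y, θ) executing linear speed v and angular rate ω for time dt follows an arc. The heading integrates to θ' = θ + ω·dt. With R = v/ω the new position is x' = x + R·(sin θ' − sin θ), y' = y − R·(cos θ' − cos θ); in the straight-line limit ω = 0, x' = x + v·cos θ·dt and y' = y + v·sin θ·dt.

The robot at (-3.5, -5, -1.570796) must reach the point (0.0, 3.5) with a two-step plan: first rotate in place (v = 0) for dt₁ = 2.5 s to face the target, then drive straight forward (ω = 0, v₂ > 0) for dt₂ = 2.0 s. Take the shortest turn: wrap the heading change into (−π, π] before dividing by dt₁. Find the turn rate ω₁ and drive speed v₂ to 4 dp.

heading to target = atan2(3.5−-5, 0−-3.5) = 1.1802
Δθ = wrap(1.1802 − -1.5708) = 2.7510; ω₁ = Δθ/dt₁ = 1.1004
distance = √((0−-3.5)² + (3.5−-5)²) = 9.1924; v₂ = distance/dt₂ = 4.5962

ω₁ = 1.1004, v₂ = 4.5962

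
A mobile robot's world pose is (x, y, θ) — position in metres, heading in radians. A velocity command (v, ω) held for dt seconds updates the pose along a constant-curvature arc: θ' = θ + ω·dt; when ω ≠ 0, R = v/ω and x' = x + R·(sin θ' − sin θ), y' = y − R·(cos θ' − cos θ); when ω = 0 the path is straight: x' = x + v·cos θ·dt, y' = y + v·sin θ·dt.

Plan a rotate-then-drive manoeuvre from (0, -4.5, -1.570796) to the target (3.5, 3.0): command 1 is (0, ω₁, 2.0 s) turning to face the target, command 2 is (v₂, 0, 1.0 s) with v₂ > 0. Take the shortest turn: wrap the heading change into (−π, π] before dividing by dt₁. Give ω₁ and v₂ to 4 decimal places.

ω₁ = 1.3525, v₂ = 8.2765

heading to target = atan2(3−-4.5, 3.5−0) = 1.1342
Δθ = wrap(1.1342 − -1.5708) = 2.7050; ω₁ = Δθ/dt₁ = 1.3525
distance = √((3.5−0)² + (3−-4.5)²) = 8.2765; v₂ = distance/dt₂ = 8.2765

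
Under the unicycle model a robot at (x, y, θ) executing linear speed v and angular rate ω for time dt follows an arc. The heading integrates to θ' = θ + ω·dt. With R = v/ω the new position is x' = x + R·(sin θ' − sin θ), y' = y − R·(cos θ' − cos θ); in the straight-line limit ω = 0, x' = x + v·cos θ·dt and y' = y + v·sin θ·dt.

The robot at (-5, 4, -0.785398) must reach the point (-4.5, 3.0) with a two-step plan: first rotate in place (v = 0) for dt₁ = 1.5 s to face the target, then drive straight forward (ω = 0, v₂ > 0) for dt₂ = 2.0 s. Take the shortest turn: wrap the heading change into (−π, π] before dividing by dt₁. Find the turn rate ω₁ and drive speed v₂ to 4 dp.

ω₁ = -0.2145, v₂ = 0.5590

heading to target = atan2(3−4, -4.5−-5) = -1.1071
Δθ = wrap(-1.1071 − -0.7854) = -0.3218; ω₁ = Δθ/dt₁ = -0.2145
distance = √((-4.5−-5)² + (3−4)²) = 1.1180; v₂ = distance/dt₂ = 0.5590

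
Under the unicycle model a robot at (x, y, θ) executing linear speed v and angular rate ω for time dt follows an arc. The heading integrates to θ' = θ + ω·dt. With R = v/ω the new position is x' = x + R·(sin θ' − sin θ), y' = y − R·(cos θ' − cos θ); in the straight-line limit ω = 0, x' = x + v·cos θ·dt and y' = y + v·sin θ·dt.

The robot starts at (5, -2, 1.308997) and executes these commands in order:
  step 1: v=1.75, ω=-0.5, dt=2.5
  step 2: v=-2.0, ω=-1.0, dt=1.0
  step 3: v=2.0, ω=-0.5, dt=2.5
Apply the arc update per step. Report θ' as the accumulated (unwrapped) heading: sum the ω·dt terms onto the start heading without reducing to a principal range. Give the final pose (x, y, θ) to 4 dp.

(6.4626, -3.2741, -2.1910)

step 1: θ'=0.0590 (R=-3.5000) → pose (8.1744, 0.5880, 0.0590)
step 2: θ'=-0.9410 (R=2.0000) → pose (6.4401, 1.4066, -0.9410)
step 3: θ'=-2.1910 (R=-4.0000) → pose (6.4626, -3.2741, -2.1910)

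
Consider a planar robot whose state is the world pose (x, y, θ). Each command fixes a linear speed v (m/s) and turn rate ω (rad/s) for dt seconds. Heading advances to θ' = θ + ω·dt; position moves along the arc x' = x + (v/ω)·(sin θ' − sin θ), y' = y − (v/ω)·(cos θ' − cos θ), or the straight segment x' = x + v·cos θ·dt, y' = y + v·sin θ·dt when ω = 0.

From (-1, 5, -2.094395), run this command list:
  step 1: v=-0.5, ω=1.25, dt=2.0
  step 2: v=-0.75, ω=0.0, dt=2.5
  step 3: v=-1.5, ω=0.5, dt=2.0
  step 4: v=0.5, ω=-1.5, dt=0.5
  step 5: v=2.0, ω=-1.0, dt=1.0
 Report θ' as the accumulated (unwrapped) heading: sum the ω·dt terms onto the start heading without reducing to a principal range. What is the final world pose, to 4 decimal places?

(-2.9824, 3.0711, -0.3444)

step 1: θ'=0.4056 (R=-0.4000) → pose (-1.5042, 5.5675, 0.4056)
step 2: θ'=0.4056 (straight) → pose (-3.2271, 4.8277, 0.4056)
step 3: θ'=1.4056 (R=-3.0000) → pose (-5.0025, 2.5644, 1.4056)
step 4: θ'=0.6556 (R=-0.3333) → pose (-4.8770, 2.7739, 0.6556)
step 5: θ'=-0.3444 (R=-2.0000) → pose (-2.9824, 3.0711, -0.3444)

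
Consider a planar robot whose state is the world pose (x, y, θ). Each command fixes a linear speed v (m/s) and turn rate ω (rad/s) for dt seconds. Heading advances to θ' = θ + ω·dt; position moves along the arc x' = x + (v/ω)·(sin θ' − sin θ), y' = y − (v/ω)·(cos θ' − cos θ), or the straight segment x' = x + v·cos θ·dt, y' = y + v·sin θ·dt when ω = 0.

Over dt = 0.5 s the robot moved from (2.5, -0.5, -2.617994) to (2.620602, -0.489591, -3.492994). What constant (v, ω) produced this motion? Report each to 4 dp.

Δθ = -3.492994 − -2.617994 = -0.875000
ω = Δθ/dt = -0.875000/0.5 = -1.7500
R = Δx/(sin θ' − sin θ) = 0.1429
v = R·ω = 0.1429·-1.7500 = -0.2500

v = -0.2500, ω = -1.7500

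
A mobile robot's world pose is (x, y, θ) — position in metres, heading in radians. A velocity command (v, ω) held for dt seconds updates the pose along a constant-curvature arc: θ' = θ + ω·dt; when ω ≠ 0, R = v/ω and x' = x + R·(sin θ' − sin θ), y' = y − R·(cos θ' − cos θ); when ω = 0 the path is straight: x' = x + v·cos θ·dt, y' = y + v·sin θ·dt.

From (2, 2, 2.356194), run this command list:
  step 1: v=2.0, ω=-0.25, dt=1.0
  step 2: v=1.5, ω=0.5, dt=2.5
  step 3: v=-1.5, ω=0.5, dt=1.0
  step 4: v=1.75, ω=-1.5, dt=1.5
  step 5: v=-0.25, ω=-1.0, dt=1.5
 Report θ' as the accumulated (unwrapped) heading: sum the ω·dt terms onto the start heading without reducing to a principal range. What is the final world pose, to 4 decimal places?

(-3.2695, 6.2237, 0.1062)

step 1: θ'=2.1062 (R=-8.0000) → pose (0.7763, 3.5754, 2.1062)
step 2: θ'=3.3562 (R=3.0000) → pose (-2.4427, 4.9760, 3.3562)
step 3: θ'=3.8562 (R=-3.0000) → pose (-1.1157, 5.6411, 3.8562)
step 4: θ'=1.6062 (R=-1.1667) → pose (-3.0461, 6.4811, 1.6062)
step 5: θ'=0.1062 (R=0.2500) → pose (-3.2695, 6.2237, 0.1062)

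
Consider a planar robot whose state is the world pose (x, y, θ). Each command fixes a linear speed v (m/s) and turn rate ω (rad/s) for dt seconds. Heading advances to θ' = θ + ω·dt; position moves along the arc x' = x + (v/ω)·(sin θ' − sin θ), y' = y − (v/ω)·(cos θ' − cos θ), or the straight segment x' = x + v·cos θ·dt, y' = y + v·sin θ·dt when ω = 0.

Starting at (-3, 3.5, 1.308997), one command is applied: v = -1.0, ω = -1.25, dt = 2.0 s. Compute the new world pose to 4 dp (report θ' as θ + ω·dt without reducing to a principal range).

θ' = 1.3090 + -1.25·2.0 = -1.1910
R = v/ω = -1.0/-1.25 = 0.8000
x' = -3 + 0.8000·(sin -1.1910 − sin 1.3090) = -4.5157
y' = 3.5 − 0.8000·(cos -1.1910 − cos 1.3090) = 3.4105

(-4.5157, 3.4105, -1.1910)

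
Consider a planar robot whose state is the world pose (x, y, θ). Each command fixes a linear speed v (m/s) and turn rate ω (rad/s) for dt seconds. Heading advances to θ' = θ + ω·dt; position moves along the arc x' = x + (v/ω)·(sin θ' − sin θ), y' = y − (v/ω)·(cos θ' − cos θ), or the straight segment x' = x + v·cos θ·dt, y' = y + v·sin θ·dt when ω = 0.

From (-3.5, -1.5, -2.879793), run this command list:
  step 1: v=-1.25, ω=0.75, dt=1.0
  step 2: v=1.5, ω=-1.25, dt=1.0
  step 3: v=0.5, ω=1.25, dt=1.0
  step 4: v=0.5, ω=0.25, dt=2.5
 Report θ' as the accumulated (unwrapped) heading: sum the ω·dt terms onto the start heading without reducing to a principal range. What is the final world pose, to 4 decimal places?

step 1: θ'=-2.1298 (R=-1.6667) → pose (-2.5184, -0.7740, -2.1298)
step 2: θ'=-3.3798 (R=-1.2000) → pose (-3.8189, -1.3037, -3.3798)
step 3: θ'=-2.1298 (R=0.4000) → pose (-4.2524, -1.4803, -2.1298)
step 4: θ'=-1.5048 (R=2.0000) → pose (-4.5524, -2.6729, -1.5048)

(-4.5524, -2.6729, -1.5048)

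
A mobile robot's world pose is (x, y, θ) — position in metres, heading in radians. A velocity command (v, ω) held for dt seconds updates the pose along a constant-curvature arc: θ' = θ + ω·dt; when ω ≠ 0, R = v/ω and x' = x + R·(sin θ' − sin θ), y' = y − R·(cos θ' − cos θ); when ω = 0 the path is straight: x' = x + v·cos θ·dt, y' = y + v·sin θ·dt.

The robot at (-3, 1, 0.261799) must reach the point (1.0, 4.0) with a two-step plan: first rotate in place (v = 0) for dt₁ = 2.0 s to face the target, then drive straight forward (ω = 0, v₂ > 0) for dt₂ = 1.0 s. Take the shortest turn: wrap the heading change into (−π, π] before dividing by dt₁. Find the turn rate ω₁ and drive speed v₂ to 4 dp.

ω₁ = 0.1909, v₂ = 5.0000

heading to target = atan2(4−1, 1−-3) = 0.6435
Δθ = wrap(0.6435 − 0.2618) = 0.3817; ω₁ = Δθ/dt₁ = 0.1909
distance = √((1−-3)² + (4−1)²) = 5.0000; v₂ = distance/dt₂ = 5.0000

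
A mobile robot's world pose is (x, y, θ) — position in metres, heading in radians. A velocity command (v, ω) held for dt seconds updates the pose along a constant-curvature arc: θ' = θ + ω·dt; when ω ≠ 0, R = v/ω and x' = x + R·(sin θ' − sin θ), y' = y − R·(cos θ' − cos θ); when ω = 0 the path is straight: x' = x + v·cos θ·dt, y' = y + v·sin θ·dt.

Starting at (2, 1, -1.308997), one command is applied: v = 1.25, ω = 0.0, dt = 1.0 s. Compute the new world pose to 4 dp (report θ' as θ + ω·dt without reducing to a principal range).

(2.3235, -0.2074, -1.3090)

θ' = -1.3090 + 0.0·1.0 = -1.3090
ω = 0 → straight: x' = 2 + 1.25·cos(-1.3090)·1.0 = 2.3235
y' = 1 + 1.25·sin(-1.3090)·1.0 = -0.2074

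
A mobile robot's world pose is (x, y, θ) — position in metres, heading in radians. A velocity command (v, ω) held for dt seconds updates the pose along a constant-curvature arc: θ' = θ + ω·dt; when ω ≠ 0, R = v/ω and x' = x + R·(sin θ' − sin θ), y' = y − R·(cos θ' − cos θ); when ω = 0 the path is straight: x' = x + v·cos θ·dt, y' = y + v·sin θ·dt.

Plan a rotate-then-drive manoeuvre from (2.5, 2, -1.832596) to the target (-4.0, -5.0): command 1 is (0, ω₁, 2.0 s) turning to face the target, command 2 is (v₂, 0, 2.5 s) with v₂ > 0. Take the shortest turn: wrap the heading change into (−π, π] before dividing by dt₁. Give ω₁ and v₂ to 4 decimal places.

ω₁ = -0.2433, v₂ = 3.8210

heading to target = atan2(-5−2, -4−2.5) = -2.3192
Δθ = wrap(-2.3192 − -1.8326) = -0.4866; ω₁ = Δθ/dt₁ = -0.2433
distance = √((-4−2.5)² + (-5−2)²) = 9.5525; v₂ = distance/dt₂ = 3.8210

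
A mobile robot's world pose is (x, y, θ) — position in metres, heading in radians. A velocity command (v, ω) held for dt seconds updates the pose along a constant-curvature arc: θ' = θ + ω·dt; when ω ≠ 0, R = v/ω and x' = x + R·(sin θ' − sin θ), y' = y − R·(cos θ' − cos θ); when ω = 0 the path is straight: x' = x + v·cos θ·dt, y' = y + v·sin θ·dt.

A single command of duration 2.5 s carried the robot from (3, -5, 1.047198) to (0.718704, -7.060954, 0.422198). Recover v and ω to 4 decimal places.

Δθ = 0.422198 − 1.047198 = -0.625000
ω = Δθ/dt = -0.625000/2.5 = -0.2500
R = Δx/(sin θ' − sin θ) = 5.0000
v = R·ω = 5.0000·-0.2500 = -1.2500

v = -1.2500, ω = -0.2500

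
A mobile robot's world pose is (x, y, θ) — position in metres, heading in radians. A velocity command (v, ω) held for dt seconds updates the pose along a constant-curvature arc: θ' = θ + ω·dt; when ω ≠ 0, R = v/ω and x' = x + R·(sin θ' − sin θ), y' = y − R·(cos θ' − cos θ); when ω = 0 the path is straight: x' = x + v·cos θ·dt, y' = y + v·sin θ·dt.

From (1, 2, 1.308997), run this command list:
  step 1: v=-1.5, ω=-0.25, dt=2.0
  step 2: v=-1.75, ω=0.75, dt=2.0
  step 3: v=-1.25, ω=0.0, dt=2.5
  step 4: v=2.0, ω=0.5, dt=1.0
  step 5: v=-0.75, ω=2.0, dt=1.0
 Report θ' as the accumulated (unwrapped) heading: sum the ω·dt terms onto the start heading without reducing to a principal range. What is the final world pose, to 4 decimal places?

step 1: θ'=0.8090 (R=6.0000) → pose (-0.4540, -0.5884, 0.8090)
step 2: θ'=2.3090 (R=-2.3333) → pose (-0.4915, -3.7692, 2.3090)
step 3: θ'=2.3090 (straight) → pose (1.6115, -6.0807, 2.3090)
step 4: θ'=2.8090 (R=4.0000) → pose (-0.0413, -4.9917, 2.8090)
step 5: θ'=4.8090 (R=-0.3750) → pose (0.4544, -4.6011, 4.8090)

(0.4544, -4.6011, 4.8090)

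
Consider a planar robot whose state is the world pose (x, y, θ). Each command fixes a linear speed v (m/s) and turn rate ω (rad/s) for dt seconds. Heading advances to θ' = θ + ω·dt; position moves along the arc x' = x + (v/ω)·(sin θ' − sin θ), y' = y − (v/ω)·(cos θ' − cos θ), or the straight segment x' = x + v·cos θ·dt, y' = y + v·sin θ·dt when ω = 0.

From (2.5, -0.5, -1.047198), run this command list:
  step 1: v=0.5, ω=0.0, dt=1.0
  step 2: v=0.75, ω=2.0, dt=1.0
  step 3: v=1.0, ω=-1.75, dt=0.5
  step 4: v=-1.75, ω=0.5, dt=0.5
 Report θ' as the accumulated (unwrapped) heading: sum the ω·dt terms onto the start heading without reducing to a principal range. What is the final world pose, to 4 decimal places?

(2.9469, -0.9000, 0.3278)

step 1: θ'=-1.0472 (straight) → pose (2.7500, -0.9330, -1.0472)
step 2: θ'=0.9528 (R=0.3750) → pose (3.3804, -0.9628, 0.9528)
step 3: θ'=0.0778 (R=-0.5714) → pose (3.8017, -0.7242, 0.0778)
step 4: θ'=0.3278 (R=-3.5000) → pose (2.9469, -0.9000, 0.3278)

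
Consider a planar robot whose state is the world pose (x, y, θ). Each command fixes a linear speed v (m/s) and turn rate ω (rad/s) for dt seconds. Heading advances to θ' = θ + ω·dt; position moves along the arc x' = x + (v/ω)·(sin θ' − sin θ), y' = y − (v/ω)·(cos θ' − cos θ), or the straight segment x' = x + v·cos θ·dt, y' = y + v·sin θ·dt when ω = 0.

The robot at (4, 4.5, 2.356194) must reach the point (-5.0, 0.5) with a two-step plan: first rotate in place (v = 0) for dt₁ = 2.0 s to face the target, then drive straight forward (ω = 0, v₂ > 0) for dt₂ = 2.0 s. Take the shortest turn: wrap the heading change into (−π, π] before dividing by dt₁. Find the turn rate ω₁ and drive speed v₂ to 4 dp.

heading to target = atan2(0.5−4.5, -5−4) = -2.7234
Δθ = wrap(-2.7234 − 2.3562) = 1.2036; ω₁ = Δθ/dt₁ = 0.6018
distance = √((-5−4)² + (0.5−4.5)²) = 9.8489; v₂ = distance/dt₂ = 4.9244

ω₁ = 0.6018, v₂ = 4.9244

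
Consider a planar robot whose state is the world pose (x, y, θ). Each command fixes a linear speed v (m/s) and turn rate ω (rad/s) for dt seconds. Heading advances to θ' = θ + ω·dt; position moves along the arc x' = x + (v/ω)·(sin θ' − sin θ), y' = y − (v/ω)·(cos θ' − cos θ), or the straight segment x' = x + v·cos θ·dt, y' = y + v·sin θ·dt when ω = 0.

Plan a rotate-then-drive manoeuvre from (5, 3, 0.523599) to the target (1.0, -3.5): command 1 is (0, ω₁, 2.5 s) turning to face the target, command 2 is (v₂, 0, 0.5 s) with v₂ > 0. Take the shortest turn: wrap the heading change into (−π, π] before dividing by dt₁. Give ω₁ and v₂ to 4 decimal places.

heading to target = atan2(-3.5−3, 1−5) = -2.1225
Δθ = wrap(-2.1225 − 0.5236) = -2.6461; ω₁ = Δθ/dt₁ = -1.0584
distance = √((1−5)² + (-3.5−3)²) = 7.6322; v₂ = distance/dt₂ = 15.2643

ω₁ = -1.0584, v₂ = 15.2643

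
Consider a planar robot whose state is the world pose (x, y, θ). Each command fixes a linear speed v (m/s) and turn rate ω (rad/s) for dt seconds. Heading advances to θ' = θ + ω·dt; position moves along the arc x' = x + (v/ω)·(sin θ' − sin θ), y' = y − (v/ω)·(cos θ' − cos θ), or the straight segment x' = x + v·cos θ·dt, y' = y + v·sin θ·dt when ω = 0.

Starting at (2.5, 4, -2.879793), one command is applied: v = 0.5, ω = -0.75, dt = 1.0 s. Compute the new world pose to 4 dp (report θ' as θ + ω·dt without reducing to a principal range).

θ' = -2.8798 + -0.75·1.0 = -3.6298
R = v/ω = 0.5/-0.75 = -0.6667
x' = 2.5 + -0.6667·(sin -3.6298 − sin -2.8798) = 2.0148
y' = 4 − -0.6667·(cos -3.6298 − cos -2.8798) = 4.0552

(2.0148, 4.0552, -3.6298)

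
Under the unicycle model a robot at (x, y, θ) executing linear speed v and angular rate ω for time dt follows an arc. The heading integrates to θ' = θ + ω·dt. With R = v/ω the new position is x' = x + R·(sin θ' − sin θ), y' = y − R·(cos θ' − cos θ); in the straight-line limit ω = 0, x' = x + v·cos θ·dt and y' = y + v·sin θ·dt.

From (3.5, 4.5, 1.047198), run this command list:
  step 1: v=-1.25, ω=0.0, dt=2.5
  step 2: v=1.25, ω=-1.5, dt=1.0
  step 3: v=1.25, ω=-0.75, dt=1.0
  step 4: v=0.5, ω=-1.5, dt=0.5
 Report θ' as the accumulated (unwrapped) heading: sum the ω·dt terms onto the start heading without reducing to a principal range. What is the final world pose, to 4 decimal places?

(3.8480, 0.9830, -1.9528)

step 1: θ'=1.0472 (straight) → pose (1.9375, 1.7937, 1.0472)
step 2: θ'=-0.4528 (R=-0.8333) → pose (3.0238, 2.1264, -0.4528)
step 3: θ'=-1.2028 (R=-1.6667) → pose (3.8497, 1.2272, -1.2028)
step 4: θ'=-1.9528 (R=-0.3333) → pose (3.8480, 0.9830, -1.9528)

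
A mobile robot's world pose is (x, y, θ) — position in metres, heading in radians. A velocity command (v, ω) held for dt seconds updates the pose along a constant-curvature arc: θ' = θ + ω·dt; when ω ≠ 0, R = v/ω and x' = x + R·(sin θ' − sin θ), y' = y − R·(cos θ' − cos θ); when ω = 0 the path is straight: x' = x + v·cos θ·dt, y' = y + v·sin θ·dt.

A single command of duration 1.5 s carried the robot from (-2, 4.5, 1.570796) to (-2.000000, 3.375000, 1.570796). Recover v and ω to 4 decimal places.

Δθ = 1.570796 − 1.570796 = 0.000000
ω = Δθ/dt = 0.000000/1.5 = 0.0000
ω = 0 → v = (Δx·cos θ + Δy·sin θ)/dt = -0.7500

v = -0.7500, ω = 0.0000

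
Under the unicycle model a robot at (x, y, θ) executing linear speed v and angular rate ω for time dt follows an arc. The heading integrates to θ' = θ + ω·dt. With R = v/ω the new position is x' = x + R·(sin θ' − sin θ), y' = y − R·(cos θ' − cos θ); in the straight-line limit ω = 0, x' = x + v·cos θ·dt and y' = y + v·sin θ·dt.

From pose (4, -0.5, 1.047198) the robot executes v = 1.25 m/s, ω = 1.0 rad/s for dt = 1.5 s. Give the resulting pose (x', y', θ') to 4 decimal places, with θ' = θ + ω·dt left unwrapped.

(3.6175, 1.1606, 2.5472)

θ' = 1.0472 + 1.0·1.5 = 2.5472
R = v/ω = 1.25/1.0 = 1.2500
x' = 4 + 1.2500·(sin 2.5472 − sin 1.0472) = 3.6175
y' = -0.5 − 1.2500·(cos 2.5472 − cos 1.0472) = 1.1606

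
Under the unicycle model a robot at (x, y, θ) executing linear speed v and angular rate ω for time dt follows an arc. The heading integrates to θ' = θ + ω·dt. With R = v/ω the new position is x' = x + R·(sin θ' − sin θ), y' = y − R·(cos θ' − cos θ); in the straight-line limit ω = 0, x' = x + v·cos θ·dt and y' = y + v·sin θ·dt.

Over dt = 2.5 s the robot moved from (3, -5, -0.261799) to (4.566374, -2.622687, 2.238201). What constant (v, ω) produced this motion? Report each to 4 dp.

v = 1.5000, ω = 1.0000

Δθ = 2.238201 − -0.261799 = 2.500000
ω = Δθ/dt = 2.500000/2.5 = 1.0000
R = −Δy/(cos θ' − cos θ) = 1.5000
v = R·ω = 1.5000·1.0000 = 1.5000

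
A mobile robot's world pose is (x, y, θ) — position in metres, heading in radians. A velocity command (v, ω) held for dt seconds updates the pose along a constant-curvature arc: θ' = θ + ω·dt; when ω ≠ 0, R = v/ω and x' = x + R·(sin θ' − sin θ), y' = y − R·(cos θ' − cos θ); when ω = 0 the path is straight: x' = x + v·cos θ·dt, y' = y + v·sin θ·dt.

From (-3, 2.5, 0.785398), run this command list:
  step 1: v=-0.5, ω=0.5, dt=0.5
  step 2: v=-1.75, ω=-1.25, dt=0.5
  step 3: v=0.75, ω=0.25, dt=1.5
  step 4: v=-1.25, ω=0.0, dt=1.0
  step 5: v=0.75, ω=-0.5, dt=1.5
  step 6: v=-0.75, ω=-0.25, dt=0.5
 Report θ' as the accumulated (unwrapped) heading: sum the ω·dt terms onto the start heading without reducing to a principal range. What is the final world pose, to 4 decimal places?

(-3.1250, 1.9278, -0.0896)

step 1: θ'=1.0354 (R=-1.0000) → pose (-3.1530, 2.3031, 1.0354)
step 2: θ'=0.4104 (R=1.4000) → pose (-3.7985, 1.7336, 0.4104)
step 3: θ'=0.7854 (R=3.0000) → pose (-2.8741, 2.3632, 0.7854)
step 4: θ'=0.7854 (straight) → pose (-3.7580, 1.4793, 0.7854)
step 5: θ'=0.0354 (R=-1.5000) → pose (-2.7504, 1.9177, 0.0354)
step 6: θ'=-0.0896 (R=3.0000) → pose (-3.1250, 1.9278, -0.0896)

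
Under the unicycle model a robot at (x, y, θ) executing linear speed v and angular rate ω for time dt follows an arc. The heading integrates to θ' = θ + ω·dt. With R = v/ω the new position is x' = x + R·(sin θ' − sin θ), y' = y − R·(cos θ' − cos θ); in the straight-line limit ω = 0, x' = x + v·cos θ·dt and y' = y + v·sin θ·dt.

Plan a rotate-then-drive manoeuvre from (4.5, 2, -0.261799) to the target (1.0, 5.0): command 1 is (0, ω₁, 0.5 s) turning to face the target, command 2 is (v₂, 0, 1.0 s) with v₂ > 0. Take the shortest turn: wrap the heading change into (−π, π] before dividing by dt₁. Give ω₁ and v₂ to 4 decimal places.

heading to target = atan2(5−2, 1−4.5) = 2.4330
Δθ = wrap(2.4330 − -0.2618) = 2.6948; ω₁ = Δθ/dt₁ = 5.3895
distance = √((1−4.5)² + (5−2)²) = 4.6098; v₂ = distance/dt₂ = 4.6098

ω₁ = 5.3895, v₂ = 4.6098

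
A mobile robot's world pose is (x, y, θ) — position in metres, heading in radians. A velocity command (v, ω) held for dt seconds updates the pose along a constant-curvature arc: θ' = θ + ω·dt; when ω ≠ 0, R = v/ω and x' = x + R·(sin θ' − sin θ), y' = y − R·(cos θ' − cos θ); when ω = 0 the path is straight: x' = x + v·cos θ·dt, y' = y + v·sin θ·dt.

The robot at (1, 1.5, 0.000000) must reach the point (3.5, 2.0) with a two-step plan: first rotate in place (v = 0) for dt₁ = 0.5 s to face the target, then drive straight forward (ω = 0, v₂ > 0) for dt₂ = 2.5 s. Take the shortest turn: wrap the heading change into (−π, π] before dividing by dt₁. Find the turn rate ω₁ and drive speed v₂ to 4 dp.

ω₁ = 0.3948, v₂ = 1.0198

heading to target = atan2(2−1.5, 3.5−1) = 0.1974
Δθ = wrap(0.1974 − 0.0000) = 0.1974; ω₁ = Δθ/dt₁ = 0.3948
distance = √((3.5−1)² + (2−1.5)²) = 2.5495; v₂ = distance/dt₂ = 1.0198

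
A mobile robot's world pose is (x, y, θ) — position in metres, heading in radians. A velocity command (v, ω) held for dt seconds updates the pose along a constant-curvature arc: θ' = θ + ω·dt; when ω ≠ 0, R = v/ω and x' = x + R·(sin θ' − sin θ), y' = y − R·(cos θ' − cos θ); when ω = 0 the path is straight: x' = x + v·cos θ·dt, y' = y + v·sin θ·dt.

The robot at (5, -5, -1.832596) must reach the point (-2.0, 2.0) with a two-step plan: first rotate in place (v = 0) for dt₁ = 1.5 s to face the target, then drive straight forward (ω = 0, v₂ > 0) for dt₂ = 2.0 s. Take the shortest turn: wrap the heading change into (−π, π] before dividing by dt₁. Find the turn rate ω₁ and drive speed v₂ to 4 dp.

ω₁ = -1.3963, v₂ = 4.9497

heading to target = atan2(2−-5, -2−5) = 2.3562
Δθ = wrap(2.3562 − -1.8326) = -2.0944; ω₁ = Δθ/dt₁ = -1.3963
distance = √((-2−5)² + (2−-5)²) = 9.8995; v₂ = distance/dt₂ = 4.9497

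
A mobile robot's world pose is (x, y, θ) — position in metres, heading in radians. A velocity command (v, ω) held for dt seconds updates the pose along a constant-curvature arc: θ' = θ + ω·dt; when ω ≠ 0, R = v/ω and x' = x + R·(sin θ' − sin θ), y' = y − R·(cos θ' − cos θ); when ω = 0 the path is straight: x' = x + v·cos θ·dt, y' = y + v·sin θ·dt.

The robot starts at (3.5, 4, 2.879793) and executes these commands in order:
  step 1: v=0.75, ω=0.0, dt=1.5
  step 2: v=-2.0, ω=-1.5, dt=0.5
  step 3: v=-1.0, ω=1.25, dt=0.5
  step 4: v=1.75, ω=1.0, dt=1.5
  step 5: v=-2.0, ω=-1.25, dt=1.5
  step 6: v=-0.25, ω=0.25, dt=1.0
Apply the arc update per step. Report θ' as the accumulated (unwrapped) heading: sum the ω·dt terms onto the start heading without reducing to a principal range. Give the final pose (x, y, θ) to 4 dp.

step 1: θ'=2.8798 (straight) → pose (2.4133, 4.2912, 2.8798)
step 2: θ'=2.1298 (R=1.3333) → pose (3.1986, 3.7104, 2.1298)
step 3: θ'=2.7548 (R=-0.8000) → pose (3.5751, 3.3938, 2.7548)
step 4: θ'=4.2548 (R=1.7500) → pose (1.3450, 2.5462, 4.2548)
step 5: θ'=2.3798 (R=1.6000) → pose (3.8847, 2.9971, 2.3798)
step 6: θ'=2.6298 (R=-1.0000) → pose (4.0852, 2.8488, 2.6298)

(4.0852, 2.8488, 2.6298)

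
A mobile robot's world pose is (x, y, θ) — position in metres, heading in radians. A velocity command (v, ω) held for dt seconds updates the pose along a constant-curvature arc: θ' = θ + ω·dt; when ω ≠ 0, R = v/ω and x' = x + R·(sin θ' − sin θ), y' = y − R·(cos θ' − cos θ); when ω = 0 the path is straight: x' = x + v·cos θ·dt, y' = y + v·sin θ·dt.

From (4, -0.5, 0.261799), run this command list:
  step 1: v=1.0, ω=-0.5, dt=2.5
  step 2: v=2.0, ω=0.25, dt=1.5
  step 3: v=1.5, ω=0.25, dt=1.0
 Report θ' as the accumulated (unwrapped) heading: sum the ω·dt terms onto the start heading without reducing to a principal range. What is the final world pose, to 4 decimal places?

(9.5854, -4.1741, -0.3632)

step 1: θ'=-0.9882 (R=-2.0000) → pose (6.1877, -1.3315, -0.9882)
step 2: θ'=-0.6132 (R=8.0000) → pose (8.2641, -3.4724, -0.6132)
step 3: θ'=-0.3632 (R=6.0000) → pose (9.5854, -4.1741, -0.3632)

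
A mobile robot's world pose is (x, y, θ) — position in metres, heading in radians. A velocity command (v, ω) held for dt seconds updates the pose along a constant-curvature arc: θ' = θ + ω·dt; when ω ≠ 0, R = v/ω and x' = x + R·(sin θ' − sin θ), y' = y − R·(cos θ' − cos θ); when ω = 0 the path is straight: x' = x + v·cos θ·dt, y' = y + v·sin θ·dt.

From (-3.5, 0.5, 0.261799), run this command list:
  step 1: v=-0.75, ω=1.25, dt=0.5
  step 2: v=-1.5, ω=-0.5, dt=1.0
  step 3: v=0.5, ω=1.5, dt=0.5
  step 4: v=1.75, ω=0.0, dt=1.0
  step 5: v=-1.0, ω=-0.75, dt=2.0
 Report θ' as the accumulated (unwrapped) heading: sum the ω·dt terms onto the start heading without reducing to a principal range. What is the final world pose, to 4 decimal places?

(-5.7741, 0.4875, -0.3632)

step 1: θ'=0.8868 (R=-0.6000) → pose (-3.8097, 0.2996, 0.8868)
step 2: θ'=0.3868 (R=3.0000) → pose (-5.0032, -0.5831, 0.3868)
step 3: θ'=1.1368 (R=0.3333) → pose (-4.8265, -0.4146, 1.1368)
step 4: θ'=1.1368 (straight) → pose (-4.0907, 1.1732, 1.1368)
step 5: θ'=-0.3632 (R=1.3333) → pose (-5.7741, 0.4875, -0.3632)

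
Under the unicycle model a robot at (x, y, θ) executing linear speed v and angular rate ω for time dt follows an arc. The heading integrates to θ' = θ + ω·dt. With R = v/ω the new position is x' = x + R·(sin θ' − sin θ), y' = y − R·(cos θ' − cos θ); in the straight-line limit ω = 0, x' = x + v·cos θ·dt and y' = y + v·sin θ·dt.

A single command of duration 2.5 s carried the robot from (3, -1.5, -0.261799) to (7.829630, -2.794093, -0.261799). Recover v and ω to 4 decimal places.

v = 2.0000, ω = 0.0000

Δθ = -0.261799 − -0.261799 = 0.000000
ω = Δθ/dt = 0.000000/2.5 = 0.0000
ω = 0 → v = (Δx·cos θ + Δy·sin θ)/dt = 2.0000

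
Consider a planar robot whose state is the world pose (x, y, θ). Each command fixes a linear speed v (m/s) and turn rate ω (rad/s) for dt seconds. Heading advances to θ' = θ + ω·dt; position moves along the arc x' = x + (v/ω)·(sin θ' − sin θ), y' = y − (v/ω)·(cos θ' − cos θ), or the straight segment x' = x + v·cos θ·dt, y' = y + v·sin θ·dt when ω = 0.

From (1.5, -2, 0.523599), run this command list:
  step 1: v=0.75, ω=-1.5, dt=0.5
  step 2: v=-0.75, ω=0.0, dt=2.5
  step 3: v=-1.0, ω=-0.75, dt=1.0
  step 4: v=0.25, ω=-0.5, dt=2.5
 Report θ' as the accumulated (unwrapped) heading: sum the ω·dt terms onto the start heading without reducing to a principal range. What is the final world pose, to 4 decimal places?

step 1: θ'=-0.2264 (R=-0.5000) → pose (1.8622, -1.9458, -0.2264)
step 2: θ'=-0.2264 (straight) → pose (0.0351, -1.5249, -0.2264)
step 3: θ'=-0.9764 (R=1.3333) → pose (-0.7703, -0.9723, -0.9764)
step 4: θ'=-2.2264 (R=-0.5000) → pose (-0.7882, -1.5571, -2.2264)

(-0.7882, -1.5571, -2.2264)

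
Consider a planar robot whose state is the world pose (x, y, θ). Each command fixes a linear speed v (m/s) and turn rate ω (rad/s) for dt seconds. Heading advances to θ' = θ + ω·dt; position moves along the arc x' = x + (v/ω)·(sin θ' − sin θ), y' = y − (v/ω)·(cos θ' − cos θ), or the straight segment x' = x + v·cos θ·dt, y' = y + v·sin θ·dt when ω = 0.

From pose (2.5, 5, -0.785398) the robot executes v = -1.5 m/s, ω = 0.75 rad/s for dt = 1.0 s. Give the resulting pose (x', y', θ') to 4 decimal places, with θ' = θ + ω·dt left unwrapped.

(1.1566, 5.5845, -0.0354)

θ' = -0.7854 + 0.75·1.0 = -0.0354
R = v/ω = -1.5/0.75 = -2.0000
x' = 2.5 + -2.0000·(sin -0.0354 − sin -0.7854) = 1.1566
y' = 5 − -2.0000·(cos -0.0354 − cos -0.7854) = 5.5845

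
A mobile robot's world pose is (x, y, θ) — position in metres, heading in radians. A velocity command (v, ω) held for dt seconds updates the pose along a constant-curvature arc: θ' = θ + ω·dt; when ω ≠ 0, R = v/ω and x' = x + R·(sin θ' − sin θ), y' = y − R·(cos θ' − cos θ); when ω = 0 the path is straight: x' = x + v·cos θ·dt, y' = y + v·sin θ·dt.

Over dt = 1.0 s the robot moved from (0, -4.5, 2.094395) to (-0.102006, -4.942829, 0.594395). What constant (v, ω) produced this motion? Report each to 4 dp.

Δθ = 0.594395 − 2.094395 = -1.500000
ω = Δθ/dt = -1.500000/1.0 = -1.5000
R = −Δy/(cos θ' − cos θ) = 0.3333
v = R·ω = 0.3333·-1.5000 = -0.5000

v = -0.5000, ω = -1.5000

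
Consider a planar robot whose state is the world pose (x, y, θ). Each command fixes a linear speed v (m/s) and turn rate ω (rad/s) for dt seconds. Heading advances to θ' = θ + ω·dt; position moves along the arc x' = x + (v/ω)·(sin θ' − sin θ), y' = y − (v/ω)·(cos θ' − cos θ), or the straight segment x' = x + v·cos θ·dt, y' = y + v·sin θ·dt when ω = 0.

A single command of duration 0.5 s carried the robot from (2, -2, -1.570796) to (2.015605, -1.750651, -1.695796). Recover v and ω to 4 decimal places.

v = -0.5000, ω = -0.2500

Δθ = -1.695796 − -1.570796 = -0.125000
ω = Δθ/dt = -0.125000/0.5 = -0.2500
R = −Δy/(cos θ' − cos θ) = 2.0000
v = R·ω = 2.0000·-0.2500 = -0.5000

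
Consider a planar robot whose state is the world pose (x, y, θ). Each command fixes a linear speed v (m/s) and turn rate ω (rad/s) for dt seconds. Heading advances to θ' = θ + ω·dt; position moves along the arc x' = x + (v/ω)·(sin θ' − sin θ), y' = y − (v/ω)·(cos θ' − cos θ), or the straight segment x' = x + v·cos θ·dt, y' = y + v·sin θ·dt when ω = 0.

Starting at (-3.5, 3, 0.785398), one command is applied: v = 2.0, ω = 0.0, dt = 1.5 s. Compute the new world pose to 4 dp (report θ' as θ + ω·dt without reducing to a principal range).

(-1.3787, 5.1213, 0.7854)

θ' = 0.7854 + 0.0·1.5 = 0.7854
ω = 0 → straight: x' = -3.5 + 2.0·cos(0.7854)·1.5 = -1.3787
y' = 3 + 2.0·sin(0.7854)·1.5 = 5.1213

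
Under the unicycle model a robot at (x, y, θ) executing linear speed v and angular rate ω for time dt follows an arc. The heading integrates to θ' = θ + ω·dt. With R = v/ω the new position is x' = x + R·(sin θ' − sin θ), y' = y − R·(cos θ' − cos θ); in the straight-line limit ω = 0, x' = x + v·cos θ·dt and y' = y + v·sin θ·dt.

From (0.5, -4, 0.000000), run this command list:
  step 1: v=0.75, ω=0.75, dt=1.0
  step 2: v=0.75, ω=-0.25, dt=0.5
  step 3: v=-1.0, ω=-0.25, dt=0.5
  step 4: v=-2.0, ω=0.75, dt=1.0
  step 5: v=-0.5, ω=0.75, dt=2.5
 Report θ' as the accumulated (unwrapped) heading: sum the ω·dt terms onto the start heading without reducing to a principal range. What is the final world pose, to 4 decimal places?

step 1: θ'=0.7500 (R=1.0000) → pose (1.1816, -3.7317, 0.7500)
step 2: θ'=0.6250 (R=-3.0000) → pose (1.4713, -3.4939, 0.6250)
step 3: θ'=0.5000 (R=4.0000) → pose (1.0486, -3.7603, 0.5000)
step 4: θ'=1.2500 (R=-2.6667) → pose (-0.2036, -5.2597, 1.2500)
step 5: θ'=3.1250 (R=-0.6667) → pose (0.4180, -6.1365, 3.1250)

(0.4180, -6.1365, 3.1250)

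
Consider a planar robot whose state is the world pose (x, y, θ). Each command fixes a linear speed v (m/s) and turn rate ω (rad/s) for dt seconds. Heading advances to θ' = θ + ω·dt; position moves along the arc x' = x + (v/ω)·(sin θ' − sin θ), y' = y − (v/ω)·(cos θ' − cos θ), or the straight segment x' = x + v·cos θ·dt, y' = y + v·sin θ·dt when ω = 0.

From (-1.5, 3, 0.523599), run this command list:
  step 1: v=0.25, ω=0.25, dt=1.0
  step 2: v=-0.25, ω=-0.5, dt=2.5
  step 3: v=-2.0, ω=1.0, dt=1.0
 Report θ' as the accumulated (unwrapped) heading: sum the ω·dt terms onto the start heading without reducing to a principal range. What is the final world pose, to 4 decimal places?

(-3.7971, 3.0187, 0.5236)

step 1: θ'=0.7736 (R=1.0000) → pose (-1.3013, 3.1506, 0.7736)
step 2: θ'=-0.4764 (R=0.5000) → pose (-1.8799, 3.0640, -0.4764)
step 3: θ'=0.5236 (R=-2.0000) → pose (-3.7971, 3.0187, 0.5236)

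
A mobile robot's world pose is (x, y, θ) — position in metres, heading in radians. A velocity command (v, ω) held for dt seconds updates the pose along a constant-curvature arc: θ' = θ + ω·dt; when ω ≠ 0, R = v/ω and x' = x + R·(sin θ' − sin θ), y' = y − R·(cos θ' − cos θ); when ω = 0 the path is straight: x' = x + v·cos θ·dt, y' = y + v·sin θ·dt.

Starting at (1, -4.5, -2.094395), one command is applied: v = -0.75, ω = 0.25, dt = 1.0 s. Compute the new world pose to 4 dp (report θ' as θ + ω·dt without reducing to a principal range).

(1.2903, -3.8106, -1.8444)

θ' = -2.0944 + 0.25·1.0 = -1.8444
R = v/ω = -0.75/0.25 = -3.0000
x' = 1 + -3.0000·(sin -1.8444 − sin -2.0944) = 1.2903
y' = -4.5 − -3.0000·(cos -1.8444 − cos -2.0944) = -3.8106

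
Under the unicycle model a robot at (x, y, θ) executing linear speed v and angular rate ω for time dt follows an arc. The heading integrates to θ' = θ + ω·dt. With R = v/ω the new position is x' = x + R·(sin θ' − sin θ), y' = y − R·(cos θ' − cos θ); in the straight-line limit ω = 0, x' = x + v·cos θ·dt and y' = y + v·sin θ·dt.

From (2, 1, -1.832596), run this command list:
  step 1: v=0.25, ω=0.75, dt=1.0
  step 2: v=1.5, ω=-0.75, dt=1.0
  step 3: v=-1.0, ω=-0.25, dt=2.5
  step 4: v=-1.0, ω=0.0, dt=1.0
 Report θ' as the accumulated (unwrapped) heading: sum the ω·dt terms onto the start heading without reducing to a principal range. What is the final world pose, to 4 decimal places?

(4.3043, 1.9985, -2.4576)

step 1: θ'=-1.0826 (R=0.3333) → pose (2.0276, 0.7574, -1.0826)
step 2: θ'=-1.8326 (R=-2.0000) → pose (2.1931, -0.6983, -1.8326)
step 3: θ'=-2.4576 (R=4.0000) → pose (3.5292, 1.3666, -2.4576)
step 4: θ'=-2.4576 (straight) → pose (4.3043, 1.9985, -2.4576)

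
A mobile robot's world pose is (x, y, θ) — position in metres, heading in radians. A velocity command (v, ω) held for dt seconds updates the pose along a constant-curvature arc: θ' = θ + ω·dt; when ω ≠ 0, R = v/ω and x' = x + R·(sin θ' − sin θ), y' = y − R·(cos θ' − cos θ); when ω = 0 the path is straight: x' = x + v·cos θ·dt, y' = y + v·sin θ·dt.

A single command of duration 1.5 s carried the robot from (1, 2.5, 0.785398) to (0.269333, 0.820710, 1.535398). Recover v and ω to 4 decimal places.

v = -1.2500, ω = 0.5000

Δθ = 1.535398 − 0.785398 = 0.750000
ω = Δθ/dt = 0.750000/1.5 = 0.5000
R = −Δy/(cos θ' − cos θ) = -2.5000
v = R·ω = -2.5000·0.5000 = -1.2500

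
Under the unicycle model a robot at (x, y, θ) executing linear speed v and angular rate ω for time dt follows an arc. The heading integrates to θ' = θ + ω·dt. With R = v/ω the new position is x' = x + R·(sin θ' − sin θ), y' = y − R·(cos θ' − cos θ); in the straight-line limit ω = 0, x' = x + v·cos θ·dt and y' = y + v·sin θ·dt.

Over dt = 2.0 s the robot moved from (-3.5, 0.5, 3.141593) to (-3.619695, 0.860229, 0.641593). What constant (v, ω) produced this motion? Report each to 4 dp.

Δθ = 0.641593 − 3.141593 = -2.500000
ω = Δθ/dt = -2.500000/2.0 = -1.2500
R = −Δy/(cos θ' − cos θ) = -0.2000
v = R·ω = -0.2000·-1.2500 = 0.2500

v = 0.2500, ω = -1.2500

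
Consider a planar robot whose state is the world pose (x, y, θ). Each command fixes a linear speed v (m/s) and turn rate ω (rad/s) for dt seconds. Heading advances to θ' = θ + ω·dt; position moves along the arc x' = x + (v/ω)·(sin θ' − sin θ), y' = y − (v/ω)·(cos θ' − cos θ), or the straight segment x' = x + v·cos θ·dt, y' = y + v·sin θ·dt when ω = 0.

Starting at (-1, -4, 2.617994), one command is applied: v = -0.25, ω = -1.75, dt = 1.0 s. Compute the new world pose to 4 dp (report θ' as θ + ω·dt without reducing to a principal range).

θ' = 2.6180 + -1.75·1.0 = 0.8680
R = v/ω = -0.25/-1.75 = 0.1429
x' = -1 + 0.1429·(sin 0.8680 − sin 2.6180) = -0.9624
y' = -4 − 0.1429·(cos 0.8680 − cos 2.6180) = -4.2161

(-0.9624, -4.2161, 0.8680)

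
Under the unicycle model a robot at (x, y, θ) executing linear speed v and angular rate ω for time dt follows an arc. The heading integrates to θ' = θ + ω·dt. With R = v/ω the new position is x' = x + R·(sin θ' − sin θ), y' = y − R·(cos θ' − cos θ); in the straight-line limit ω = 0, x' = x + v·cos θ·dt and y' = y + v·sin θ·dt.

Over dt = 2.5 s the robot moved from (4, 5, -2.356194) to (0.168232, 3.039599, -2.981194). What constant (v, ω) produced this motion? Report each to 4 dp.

Δθ = -2.981194 − -2.356194 = -0.625000
ω = Δθ/dt = -0.625000/2.5 = -0.2500
R = Δx/(sin θ' − sin θ) = -7.0000
v = R·ω = -7.0000·-0.2500 = 1.7500

v = 1.7500, ω = -0.2500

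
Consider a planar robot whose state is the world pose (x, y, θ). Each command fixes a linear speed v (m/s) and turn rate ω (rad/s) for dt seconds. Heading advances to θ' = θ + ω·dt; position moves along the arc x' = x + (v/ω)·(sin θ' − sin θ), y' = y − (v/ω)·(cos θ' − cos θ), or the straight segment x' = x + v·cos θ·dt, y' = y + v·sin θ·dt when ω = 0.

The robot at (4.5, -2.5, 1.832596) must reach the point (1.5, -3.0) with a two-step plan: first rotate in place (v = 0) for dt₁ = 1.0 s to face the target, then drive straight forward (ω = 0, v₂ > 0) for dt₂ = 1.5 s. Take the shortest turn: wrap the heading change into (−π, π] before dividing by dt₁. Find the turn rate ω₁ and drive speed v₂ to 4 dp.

ω₁ = 1.4741, v₂ = 2.0276

heading to target = atan2(-3−-2.5, 1.5−4.5) = -2.9764
Δθ = wrap(-2.9764 − 1.8326) = 1.4741; ω₁ = Δθ/dt₁ = 1.4741
distance = √((1.5−4.5)² + (-3−-2.5)²) = 3.0414; v₂ = distance/dt₂ = 2.0276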